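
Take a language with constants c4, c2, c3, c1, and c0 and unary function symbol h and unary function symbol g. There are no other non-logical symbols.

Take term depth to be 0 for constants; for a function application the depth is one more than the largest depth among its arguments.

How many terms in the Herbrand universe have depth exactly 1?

Let N_k = |{terms of depth ≤ k}|. Then N_0 = 5 and N_k = 5 + N_{k-1} + N_{k-1} for k ≥ 1 (one summand per function symbol, arity giving the exponent).
N_0 = 5
N_1 = 5 + 5 + 5 = 15
Terms of depth exactly 1: N_1 − N_0 = 15 − 5 = 10.

10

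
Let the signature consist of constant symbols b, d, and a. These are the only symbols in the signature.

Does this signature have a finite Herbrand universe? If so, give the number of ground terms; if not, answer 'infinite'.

3

There are no function symbols, so every ground term is one of the 3 constants.
The Herbrand universe is {b, d, a}, which is finite with 3 elements.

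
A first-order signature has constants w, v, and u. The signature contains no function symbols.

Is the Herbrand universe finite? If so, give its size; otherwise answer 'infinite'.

There are no function symbols, so every ground term is one of the 3 constants.
The Herbrand universe is {w, v, u}, which is finite with 3 elements.

3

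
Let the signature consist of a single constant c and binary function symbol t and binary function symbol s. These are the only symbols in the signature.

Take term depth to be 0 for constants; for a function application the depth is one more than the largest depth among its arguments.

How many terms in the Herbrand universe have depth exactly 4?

Count level by level. With function symbols t/2, s/2, the terms of depth ≤ k are the 1 constant together with each function applied to depth-≤(k−1) tuples, so N_k = 1 + N_{k-1}^2 + N_{k-1}^2.
N_0 = 1
N_1 = 1 + 1^2 + 1^2 = 3
N_2 = 1 + 3^2 + 3^2 = 19
N_3 = 1 + 19^2 + 19^2 = 723
N_4 = 1 + 723^2 + 723^2 = 1045459
Terms of depth exactly 4: N_4 − N_3 = 1045459 − 723 = 1044736.

1044736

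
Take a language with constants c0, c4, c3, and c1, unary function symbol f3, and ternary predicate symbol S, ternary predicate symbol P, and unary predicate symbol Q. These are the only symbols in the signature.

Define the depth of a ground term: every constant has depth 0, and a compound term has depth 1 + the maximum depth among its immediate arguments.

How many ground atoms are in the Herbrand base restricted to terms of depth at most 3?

8208

First count ground terms of depth ≤ 3.
If N_k denotes the number of depth-≤k ground terms, the 4 constants give N_0 = 4, and each function symbol of arity r contributes N_{k-1}^r new terms at level k: N_k = 4 + N_{k-1}.
N_0 = 4
N_1 = 4 + 4 = 8
N_2 = 4 + 8 = 12
N_3 = 4 + 12 = 16
So |H| = 16.
Each predicate of arity r yields |H|^r ground atoms (one per choice of an r-tuple from H):
  S: 16^3 = 4096;  P: 16^3 = 4096;  Q: 16
Total ground atoms: 4096 + 4096 + 16 = 8208.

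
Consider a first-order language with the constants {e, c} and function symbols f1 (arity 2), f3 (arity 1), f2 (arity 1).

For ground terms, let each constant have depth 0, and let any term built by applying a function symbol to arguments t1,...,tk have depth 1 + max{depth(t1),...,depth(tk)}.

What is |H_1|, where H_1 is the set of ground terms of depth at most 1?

Let N_k count ground terms of depth at most k. Each non-constant term of depth ≤ k is some function symbol applied to depth-≤(k−1) arguments, giving N_k = 2 + N_{k-1}^2 + N_{k-1} + N_{k-1}.
N_0 = 2
N_1 = 2 + 2^2 + 2 + 2 = 10
Explicitly: e, c, f1(e, e), f1(e, c), f1(c, e), f1(c, c), f3(e), f3(c), f2(e), f2(c).

10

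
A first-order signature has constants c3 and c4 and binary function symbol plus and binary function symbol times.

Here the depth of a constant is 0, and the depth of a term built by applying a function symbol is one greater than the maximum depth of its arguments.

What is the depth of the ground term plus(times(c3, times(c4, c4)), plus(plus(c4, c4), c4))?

depth(times(c4, c4)) = 1 + max(0, 0) = 1
depth(times(c3, times(c4, c4))) = 1 + max(0, 1) = 2
depth(plus(c4, c4)) = 1 + max(0, 0) = 1
depth(plus(plus(c4, c4), c4)) = 1 + max(1, 0) = 2
depth(plus(times(c3, times(c4, c4)), plus(plus(c4, c4), c4))) = 1 + max(2, 2) = 3

3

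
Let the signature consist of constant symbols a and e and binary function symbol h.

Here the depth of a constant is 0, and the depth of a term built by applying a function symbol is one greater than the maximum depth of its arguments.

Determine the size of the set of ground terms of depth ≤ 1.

6

Let N_k count ground terms of depth at most k. Each non-constant term of depth ≤ k is some function symbol applied to depth-≤(k−1) arguments, giving N_k = 2 + N_{k-1}^2.
N_0 = 2
N_1 = 2 + 2^2 = 6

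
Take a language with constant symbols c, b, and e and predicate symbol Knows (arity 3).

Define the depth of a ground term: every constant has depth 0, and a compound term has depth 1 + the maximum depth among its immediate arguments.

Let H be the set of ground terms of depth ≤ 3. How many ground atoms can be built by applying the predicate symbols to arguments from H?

First count ground terms of depth ≤ 3.
With no function symbols every ground term is a constant, so there are exactly 3 ground terms at every depth bound.
N_0 = 3
N_1 = 3
N_2 = 3
N_3 = 3
Explicitly: c, b, e.
So |H| = 3.
For each predicate symbol, the number of ground atoms is |H| raised to its arity; summing:
  Knows: 3^3 = 27
Total ground atoms: 27.

27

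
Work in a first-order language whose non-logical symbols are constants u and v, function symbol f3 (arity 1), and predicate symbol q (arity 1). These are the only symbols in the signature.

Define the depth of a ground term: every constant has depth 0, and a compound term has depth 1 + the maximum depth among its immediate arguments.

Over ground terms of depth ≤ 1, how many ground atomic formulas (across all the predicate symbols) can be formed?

4

First count ground terms of depth ≤ 1.
If N_k denotes the number of depth-≤k ground terms, the 2 constants give N_0 = 2, and each function symbol of arity r contributes N_{k-1}^r new terms at level k: N_k = 2 + N_{k-1}.
N_0 = 2
N_1 = 2 + 2 = 4
So |H| = 4.
Ground atoms are formed by filling each argument slot of a predicate with a term from H, so an r-ary predicate gives |H|^r atoms:
  q: 4
Total ground atoms: 4.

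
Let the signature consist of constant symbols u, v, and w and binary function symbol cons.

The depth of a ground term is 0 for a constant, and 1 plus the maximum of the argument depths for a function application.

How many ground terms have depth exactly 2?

135

Write N_k for the number of ground terms of depth ≤ k. A term of depth ≤ k is either a constant or a function symbol applied to arguments of depth ≤ k−1, so N_k = 3 + N_{k-1}^2.
N_0 = 3
N_1 = 3 + 3^2 = 12
N_2 = 3 + 12^2 = 147
Terms of depth exactly 2: N_2 − N_1 = 147 − 12 = 135.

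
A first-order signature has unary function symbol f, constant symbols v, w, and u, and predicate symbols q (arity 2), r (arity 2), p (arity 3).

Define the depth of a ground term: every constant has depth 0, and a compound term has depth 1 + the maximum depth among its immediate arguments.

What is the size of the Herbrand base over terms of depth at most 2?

891

First count ground terms of depth ≤ 2.
Let N_k = |{terms of depth ≤ k}|. Then N_0 = 3 and N_k = 3 + N_{k-1} for k ≥ 1 (one summand per function symbol, arity giving the exponent).
N_0 = 3
N_1 = 3 + 3 = 6
N_2 = 3 + 6 = 9
So |H| = 9.
Each predicate of arity r yields |H|^r ground atoms (one per choice of an r-tuple from H):
  q: 9^2 = 81;  r: 9^2 = 81;  p: 9^3 = 729
Total ground atoms: 81 + 81 + 729 = 891.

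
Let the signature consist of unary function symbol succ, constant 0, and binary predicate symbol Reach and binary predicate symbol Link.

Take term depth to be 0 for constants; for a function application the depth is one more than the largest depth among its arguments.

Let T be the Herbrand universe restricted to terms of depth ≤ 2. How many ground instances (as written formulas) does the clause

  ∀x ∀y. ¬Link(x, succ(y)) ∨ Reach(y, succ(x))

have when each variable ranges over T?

Ground terms of depth ≤ 2:
  Let N_k count ground terms of depth at most k. Each non-constant term of depth ≤ k is some function symbol applied to depth-≤(k−1) arguments, giving N_k = 1 + N_{k-1}.
  N_0 = 1
  N_1 = 1 + 1 = 2
  N_2 = 1 + 2 = 3
So there are 3 ground terms available for substitution.
Each of x, y ranges independently over the available ground terms, and distinct assignments produce distinct instances.
Number of ground instances = 3^2 = 9.

9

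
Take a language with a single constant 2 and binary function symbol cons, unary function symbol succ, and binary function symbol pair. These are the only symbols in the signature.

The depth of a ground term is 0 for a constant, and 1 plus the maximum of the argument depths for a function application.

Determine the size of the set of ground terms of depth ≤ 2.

37

Count level by level. With function symbols cons/2, succ/1, pair/2, the terms of depth ≤ k are the 1 constant together with each function applied to depth-≤(k−1) tuples, so N_k = 1 + N_{k-1}^2 + N_{k-1} + N_{k-1}^2.
N_0 = 1
N_1 = 1 + 1^2 + 1 + 1^2 = 4
N_2 = 1 + 4^2 + 4 + 4^2 = 37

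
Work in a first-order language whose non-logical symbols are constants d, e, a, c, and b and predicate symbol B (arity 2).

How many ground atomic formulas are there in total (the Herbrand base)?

With no function symbols, the Herbrand universe is just the 5 constants.
Ground atoms per predicate: B: 5^2 = 25.
Herbrand base size = 25 = 25.

25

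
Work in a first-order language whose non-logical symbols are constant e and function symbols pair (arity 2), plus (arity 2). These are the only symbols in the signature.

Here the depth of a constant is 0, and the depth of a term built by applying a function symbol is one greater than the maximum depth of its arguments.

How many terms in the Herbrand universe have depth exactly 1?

2

Count level by level. With function symbols pair/2, plus/2, the terms of depth ≤ k are the 1 constant together with each function applied to depth-≤(k−1) tuples, so N_k = 1 + N_{k-1}^2 + N_{k-1}^2.
N_0 = 1
N_1 = 1 + 1^2 + 1^2 = 3
Terms of depth exactly 1: N_1 − N_0 = 3 − 1 = 2.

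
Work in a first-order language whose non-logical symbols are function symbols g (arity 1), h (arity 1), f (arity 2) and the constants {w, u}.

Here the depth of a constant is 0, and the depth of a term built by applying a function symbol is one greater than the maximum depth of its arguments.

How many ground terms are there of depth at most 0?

If N_k denotes the number of depth-≤k ground terms, the 2 constants give N_0 = 2, and each function symbol of arity r contributes N_{k-1}^r new terms at level k: N_k = 2 + N_{k-1} + N_{k-1} + N_{k-1}^2.
N_0 = 2
Explicitly: w, u.

2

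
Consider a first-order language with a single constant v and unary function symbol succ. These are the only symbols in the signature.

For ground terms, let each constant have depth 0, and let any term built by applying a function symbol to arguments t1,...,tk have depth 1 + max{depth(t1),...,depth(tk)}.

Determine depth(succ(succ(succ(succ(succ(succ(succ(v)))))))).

7

depth(succ(v)) = 1 + depth(v) = 1 + 0 = 1
depth(succ(succ(v))) = 1 + depth(succ(v)) = 1 + 1 = 2
depth(succ(succ(succ(v)))) = 1 + depth(succ(succ(v))) = 1 + 2 = 3
depth(succ(succ(succ(succ(v))))) = 1 + depth(succ(succ(succ(v)))) = 1 + 3 = 4
depth(succ(succ(succ(succ(succ(v)))))) = 1 + depth(succ(succ(succ(succ(v))))) = 1 + 4 = 5
depth(succ(succ(succ(succ(succ(succ(v))))))) = 1 + depth(succ(succ(succ(succ(succ(v)))))) = 1 + 5 = 6
depth(succ(succ(succ(succ(succ(succ(succ(v)))))))) = 1 + depth(succ(succ(succ(succ(succ(succ(v))))))) = 1 + 6 = 7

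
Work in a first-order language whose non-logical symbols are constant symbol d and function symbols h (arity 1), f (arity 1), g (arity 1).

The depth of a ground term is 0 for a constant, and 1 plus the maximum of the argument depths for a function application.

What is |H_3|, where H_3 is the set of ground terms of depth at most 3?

40

Count level by level. With function symbols h/1, f/1, g/1, the terms of depth ≤ k are the 1 constant together with each function applied to depth-≤(k−1) tuples, so N_k = 1 + N_{k-1} + N_{k-1} + N_{k-1}.
N_0 = 1
N_1 = 1 + 1 + 1 + 1 = 4
N_2 = 1 + 4 + 4 + 4 = 13
N_3 = 1 + 13 + 13 + 13 = 40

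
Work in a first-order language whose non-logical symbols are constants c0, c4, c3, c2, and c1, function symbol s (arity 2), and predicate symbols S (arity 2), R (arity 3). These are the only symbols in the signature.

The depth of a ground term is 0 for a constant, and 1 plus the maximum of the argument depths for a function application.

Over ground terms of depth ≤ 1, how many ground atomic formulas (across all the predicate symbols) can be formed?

27900

First count ground terms of depth ≤ 1.
If N_k denotes the number of depth-≤k ground terms, the 5 constants give N_0 = 5, and each function symbol of arity r contributes N_{k-1}^r new terms at level k: N_k = 5 + N_{k-1}^2.
N_0 = 5
N_1 = 5 + 5^2 = 30
So |H| = 30.
For each predicate symbol, the number of ground atoms is |H| raised to its arity; summing:
  S: 30^2 = 900;  R: 30^3 = 27000
Total ground atoms: 900 + 27000 = 27900.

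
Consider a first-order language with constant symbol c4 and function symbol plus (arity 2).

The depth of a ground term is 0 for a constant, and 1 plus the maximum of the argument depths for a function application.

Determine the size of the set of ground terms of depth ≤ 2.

Write N_k for the number of ground terms of depth ≤ k. A term of depth ≤ k is either a constant or a function symbol applied to arguments of depth ≤ k−1, so N_k = 1 + N_{k-1}^2.
N_0 = 1
N_1 = 1 + 1^2 = 2
N_2 = 1 + 2^2 = 5
Explicitly: c4, plus(c4, c4), plus(c4, plus(c4, c4)), plus(plus(c4, c4), c4), plus(plus(c4, c4), plus(c4, c4)).

5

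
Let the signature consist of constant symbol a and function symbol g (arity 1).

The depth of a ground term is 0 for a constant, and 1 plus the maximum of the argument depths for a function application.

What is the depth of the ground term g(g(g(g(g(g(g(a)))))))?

depth(g(a)) = 1 + depth(a) = 1 + 0 = 1
depth(g(g(a))) = 1 + depth(g(a)) = 1 + 1 = 2
depth(g(g(g(a)))) = 1 + depth(g(g(a))) = 1 + 2 = 3
depth(g(g(g(g(a))))) = 1 + depth(g(g(g(a)))) = 1 + 3 = 4
depth(g(g(g(g(g(a)))))) = 1 + depth(g(g(g(g(a))))) = 1 + 4 = 5
depth(g(g(g(g(g(g(a))))))) = 1 + depth(g(g(g(g(g(a)))))) = 1 + 5 = 6
depth(g(g(g(g(g(g(g(a)))))))) = 1 + depth(g(g(g(g(g(g(a))))))) = 1 + 6 = 7

7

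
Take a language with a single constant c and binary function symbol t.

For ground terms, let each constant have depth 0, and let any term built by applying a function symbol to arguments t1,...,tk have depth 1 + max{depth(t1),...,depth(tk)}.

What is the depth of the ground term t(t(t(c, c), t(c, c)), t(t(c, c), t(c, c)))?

3

depth(t(c, c)) = 1 + max(0, 0) = 1
depth(t(t(c, c), t(c, c))) = 1 + max(1, 1) = 2
depth(t(t(t(c, c), t(c, c)), t(t(c, c), t(c, c)))) = 1 + max(2, 2) = 3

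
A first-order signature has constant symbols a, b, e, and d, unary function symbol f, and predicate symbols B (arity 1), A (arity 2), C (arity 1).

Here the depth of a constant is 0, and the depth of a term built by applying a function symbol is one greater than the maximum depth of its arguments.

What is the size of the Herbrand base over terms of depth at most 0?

24

First count ground terms of depth ≤ 0.
Write N_k for the number of ground terms of depth ≤ k. A term of depth ≤ k is either a constant or a function symbol applied to arguments of depth ≤ k−1, so N_k = 4 + N_{k-1}.
N_0 = 4
So |H| = 4.
Ground atoms are formed by filling each argument slot of a predicate with a term from H, so an r-ary predicate gives |H|^r atoms:
  B: 4;  A: 4^2 = 16;  C: 4
Total ground atoms: 4 + 16 + 4 = 24.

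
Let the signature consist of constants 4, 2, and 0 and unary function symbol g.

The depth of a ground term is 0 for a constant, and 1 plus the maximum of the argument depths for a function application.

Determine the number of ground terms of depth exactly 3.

Let N_k = |{terms of depth ≤ k}|. Then N_0 = 3 and N_k = 3 + N_{k-1} for k ≥ 1 (one summand per function symbol, arity giving the exponent).
N_0 = 3
N_1 = 3 + 3 = 6
N_2 = 3 + 6 = 9
N_3 = 3 + 9 = 12
Terms of depth exactly 3: N_3 − N_2 = 12 − 9 = 3.

3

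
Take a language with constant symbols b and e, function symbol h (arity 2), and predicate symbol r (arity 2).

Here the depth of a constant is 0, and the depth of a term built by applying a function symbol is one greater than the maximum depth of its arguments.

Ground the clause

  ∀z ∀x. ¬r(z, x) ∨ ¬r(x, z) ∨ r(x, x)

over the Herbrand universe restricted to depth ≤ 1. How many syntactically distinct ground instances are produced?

Ground terms of depth ≤ 1:
  Let N_k count ground terms of depth at most k. Each non-constant term of depth ≤ k is some function symbol applied to depth-≤(k−1) arguments, giving N_k = 2 + N_{k-1}^2.
  N_0 = 2
  N_1 = 2 + 2^2 = 6
  Explicitly: b, e, h(b, b), h(b, e), h(e, b), h(e, e).
So there are 6 ground terms available for substitution.
The body mentions every one of the 2 quantified variables; since ground terms form a free algebra, no two substitutions collapse to the same formula.
Number of ground instances = 6^2 = 36.

36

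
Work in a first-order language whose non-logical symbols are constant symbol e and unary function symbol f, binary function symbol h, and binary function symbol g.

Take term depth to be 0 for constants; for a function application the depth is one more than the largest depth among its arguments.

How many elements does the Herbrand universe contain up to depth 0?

1

Write N_k for the number of ground terms of depth ≤ k. A term of depth ≤ k is either a constant or a function symbol applied to arguments of depth ≤ k−1, so N_k = 1 + N_{k-1} + N_{k-1}^2 + N_{k-1}^2.
N_0 = 1
Explicitly: e.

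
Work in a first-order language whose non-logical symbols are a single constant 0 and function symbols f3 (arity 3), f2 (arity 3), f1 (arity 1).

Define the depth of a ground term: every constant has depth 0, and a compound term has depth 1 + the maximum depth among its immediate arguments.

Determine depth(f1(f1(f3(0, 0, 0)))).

depth(f3(0, 0, 0)) = 1 + max(0, 0, 0) = 1
depth(f1(f3(0, 0, 0))) = 1 + depth(f3(0, 0, 0)) = 1 + 1 = 2
depth(f1(f1(f3(0, 0, 0)))) = 1 + depth(f1(f3(0, 0, 0))) = 1 + 2 = 3

3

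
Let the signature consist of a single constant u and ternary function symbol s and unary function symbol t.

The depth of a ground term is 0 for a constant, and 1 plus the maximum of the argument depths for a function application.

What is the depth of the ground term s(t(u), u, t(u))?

2

depth(t(u)) = 1 + depth(u) = 1 + 0 = 1
depth(s(t(u), u, t(u))) = 1 + max(1, 0, 1) = 2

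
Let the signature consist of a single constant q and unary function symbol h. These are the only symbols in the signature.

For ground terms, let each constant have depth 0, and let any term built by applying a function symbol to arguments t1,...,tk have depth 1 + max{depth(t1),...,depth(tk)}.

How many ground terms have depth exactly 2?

Let N_k count ground terms of depth at most k. Each non-constant term of depth ≤ k is some function symbol applied to depth-≤(k−1) arguments, giving N_k = 1 + N_{k-1}.
N_0 = 1
N_1 = 1 + 1 = 2
N_2 = 1 + 2 = 3
Terms of depth exactly 2: N_2 − N_1 = 3 − 2 = 1.

1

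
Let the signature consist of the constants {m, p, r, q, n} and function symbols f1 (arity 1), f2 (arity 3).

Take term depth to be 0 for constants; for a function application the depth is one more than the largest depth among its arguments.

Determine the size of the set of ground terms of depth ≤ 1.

135

Let N_k = |{terms of depth ≤ k}|. Then N_0 = 5 and N_k = 5 + N_{k-1} + N_{k-1}^3 for k ≥ 1 (one summand per function symbol, arity giving the exponent).
N_0 = 5
N_1 = 5 + 5 + 5^3 = 135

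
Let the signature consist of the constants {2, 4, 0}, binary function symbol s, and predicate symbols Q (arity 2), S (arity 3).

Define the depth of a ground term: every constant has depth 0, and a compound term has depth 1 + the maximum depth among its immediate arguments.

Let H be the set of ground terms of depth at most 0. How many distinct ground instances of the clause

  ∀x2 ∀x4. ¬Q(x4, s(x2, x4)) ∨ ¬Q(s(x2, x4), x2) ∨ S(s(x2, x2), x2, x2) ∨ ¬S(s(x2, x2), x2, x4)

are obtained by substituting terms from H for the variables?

9

Ground terms of depth ≤ 0:
  If N_k denotes the number of depth-≤k ground terms, the 3 constants give N_0 = 3, and each function symbol of arity r contributes N_{k-1}^r new terms at level k: N_k = 3 + N_{k-1}^2.
  N_0 = 3
  Explicitly: 2, 4, 0.
So there are 3 ground terms available for substitution.
The body mentions every one of the 2 quantified variables; since ground terms form a free algebra, no two substitutions collapse to the same formula.
Number of ground instances = 3^2 = 9.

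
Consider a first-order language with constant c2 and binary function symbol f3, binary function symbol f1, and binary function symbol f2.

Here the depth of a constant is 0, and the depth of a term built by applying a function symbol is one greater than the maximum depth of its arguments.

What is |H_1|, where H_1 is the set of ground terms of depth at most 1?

Count level by level. With function symbols f3/2, f1/2, f2/2, the terms of depth ≤ k are the 1 constant together with each function applied to depth-≤(k−1) tuples, so N_k = 1 + N_{k-1}^2 + N_{k-1}^2 + N_{k-1}^2.
N_0 = 1
N_1 = 1 + 1^2 + 1^2 + 1^2 = 4
Explicitly: c2, f3(c2, c2), f1(c2, c2), f2(c2, c2).

4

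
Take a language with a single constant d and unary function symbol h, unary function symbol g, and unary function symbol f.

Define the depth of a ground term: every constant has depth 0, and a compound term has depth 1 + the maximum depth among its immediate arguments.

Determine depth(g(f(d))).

2

depth(f(d)) = 1 + depth(d) = 1 + 0 = 1
depth(g(f(d))) = 1 + depth(f(d)) = 1 + 1 = 2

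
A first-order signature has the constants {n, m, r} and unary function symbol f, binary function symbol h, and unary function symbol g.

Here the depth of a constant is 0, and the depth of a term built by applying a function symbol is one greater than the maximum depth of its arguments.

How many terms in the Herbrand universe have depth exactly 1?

Write N_k for the number of ground terms of depth ≤ k. A term of depth ≤ k is either a constant or a function symbol applied to arguments of depth ≤ k−1, so N_k = 3 + N_{k-1} + N_{k-1}^2 + N_{k-1}.
N_0 = 3
N_1 = 3 + 3 + 3^2 + 3 = 18
Terms of depth exactly 1: N_1 − N_0 = 18 − 3 = 15.

15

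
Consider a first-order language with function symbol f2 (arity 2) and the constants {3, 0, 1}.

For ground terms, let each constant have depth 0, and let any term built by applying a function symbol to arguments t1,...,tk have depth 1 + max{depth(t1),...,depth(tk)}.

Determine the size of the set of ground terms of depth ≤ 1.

12

Let N_k count ground terms of depth at most k. Each non-constant term of depth ≤ k is some function symbol applied to depth-≤(k−1) arguments, giving N_k = 3 + N_{k-1}^2.
N_0 = 3
N_1 = 3 + 3^2 = 12
Explicitly: 3, 0, 1, f2(3, 3), f2(3, 0), f2(3, 1), f2(0, 3), f2(0, 0), f2(0, 1), f2(1, 3), f2(1, 0), f2(1, 1).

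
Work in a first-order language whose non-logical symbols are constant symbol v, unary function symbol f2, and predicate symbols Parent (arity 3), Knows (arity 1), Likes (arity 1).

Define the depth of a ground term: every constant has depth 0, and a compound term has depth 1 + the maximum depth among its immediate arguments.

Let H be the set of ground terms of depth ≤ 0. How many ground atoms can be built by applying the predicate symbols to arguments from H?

3

First count ground terms of depth ≤ 0.
Count level by level. With function symbols f2/1, the terms of depth ≤ k are the 1 constant together with each function applied to depth-≤(k−1) tuples, so N_k = 1 + N_{k-1}.
N_0 = 1
Explicitly: v.
So |H| = 1.
Each predicate of arity r yields |H|^r ground atoms (one per choice of an r-tuple from H):
  Parent: 1^3 = 1;  Knows: 1;  Likes: 1
Total ground atoms: 1 + 1 + 1 = 3.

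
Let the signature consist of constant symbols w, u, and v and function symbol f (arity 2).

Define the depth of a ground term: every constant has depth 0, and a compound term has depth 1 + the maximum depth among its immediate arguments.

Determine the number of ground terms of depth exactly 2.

Write N_k for the number of ground terms of depth ≤ k. A term of depth ≤ k is either a constant or a function symbol applied to arguments of depth ≤ k−1, so N_k = 3 + N_{k-1}^2.
N_0 = 3
N_1 = 3 + 3^2 = 12
N_2 = 3 + 12^2 = 147
Terms of depth exactly 2: N_2 − N_1 = 147 − 12 = 135.

135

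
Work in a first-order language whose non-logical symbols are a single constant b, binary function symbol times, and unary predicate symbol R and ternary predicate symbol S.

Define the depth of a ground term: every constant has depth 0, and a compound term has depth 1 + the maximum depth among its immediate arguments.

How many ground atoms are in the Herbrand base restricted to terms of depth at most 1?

First count ground terms of depth ≤ 1.
Count level by level. With function symbols times/2, the terms of depth ≤ k are the 1 constant together with each function applied to depth-≤(k−1) tuples, so N_k = 1 + N_{k-1}^2.
N_0 = 1
N_1 = 1 + 1^2 = 2
Explicitly: b, times(b, b).
So |H| = 2.
A ground atom is a predicate applied to a tuple of terms from H, so the count is the sum over predicates of |H|^arity:
  R: 2;  S: 2^3 = 8
Total ground atoms: 2 + 8 = 10.

10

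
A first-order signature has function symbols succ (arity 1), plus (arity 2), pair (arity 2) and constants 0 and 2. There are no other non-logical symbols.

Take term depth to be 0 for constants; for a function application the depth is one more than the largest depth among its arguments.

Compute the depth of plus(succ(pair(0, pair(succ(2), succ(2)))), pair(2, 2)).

5

depth(succ(2)) = 1 + depth(2) = 1 + 0 = 1
depth(pair(succ(2), succ(2))) = 1 + max(1, 1) = 2
depth(pair(0, pair(succ(2), succ(2)))) = 1 + max(0, 2) = 3
depth(succ(pair(0, pair(succ(2), succ(2))))) = 1 + depth(pair(0, pair(succ(2), succ(2)))) = 1 + 3 = 4
depth(pair(2, 2)) = 1 + max(0, 0) = 1
depth(plus(succ(pair(0, pair(succ(2), succ(2)))), pair(2, 2))) = 1 + max(4, 1) = 5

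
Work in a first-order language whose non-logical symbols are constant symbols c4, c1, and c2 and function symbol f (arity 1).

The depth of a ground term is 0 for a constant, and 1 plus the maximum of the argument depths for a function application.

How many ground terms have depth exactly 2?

If N_k denotes the number of depth-≤k ground terms, the 3 constants give N_0 = 3, and each function symbol of arity r contributes N_{k-1}^r new terms at level k: N_k = 3 + N_{k-1}.
N_0 = 3
N_1 = 3 + 3 = 6
N_2 = 3 + 6 = 9
Terms of depth exactly 2: N_2 − N_1 = 9 − 6 = 3.

3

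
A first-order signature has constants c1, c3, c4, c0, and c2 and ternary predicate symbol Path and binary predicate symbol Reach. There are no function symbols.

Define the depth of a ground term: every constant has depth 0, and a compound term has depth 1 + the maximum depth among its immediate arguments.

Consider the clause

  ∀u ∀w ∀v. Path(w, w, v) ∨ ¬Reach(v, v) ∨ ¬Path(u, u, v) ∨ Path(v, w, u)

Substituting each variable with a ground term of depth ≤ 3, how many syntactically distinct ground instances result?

Ground terms of depth ≤ 3:
  With no function symbols every ground term is a constant, so there are exactly 5 ground terms at every depth bound.
  N_0 = 5
  N_1 = 5
  N_2 = 5
  N_3 = 5
So there are 5 ground terms available for substitution.
Each of u, w, v ranges independently over the available ground terms, and distinct assignments produce distinct instances.
Number of ground instances = 5^3 = 125.

125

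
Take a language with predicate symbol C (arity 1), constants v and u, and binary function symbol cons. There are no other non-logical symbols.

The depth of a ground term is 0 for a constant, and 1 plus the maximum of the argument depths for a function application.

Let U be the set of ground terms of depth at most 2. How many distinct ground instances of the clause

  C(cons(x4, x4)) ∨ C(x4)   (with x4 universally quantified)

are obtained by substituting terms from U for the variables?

Ground terms of depth ≤ 2:
  Count level by level. With function symbols cons/2, the terms of depth ≤ k are the 2 constants together with each function applied to depth-≤(k−1) tuples, so N_k = 2 + N_{k-1}^2.
  N_0 = 2
  N_1 = 2 + 2^2 = 6
  N_2 = 2 + 6^2 = 38
So there are 38 ground terms available for substitution.
The body mentions the single quantified variable x4; since ground terms form a free algebra, no two substitutions collapse to the same formula.
Number of ground instances = 38.

38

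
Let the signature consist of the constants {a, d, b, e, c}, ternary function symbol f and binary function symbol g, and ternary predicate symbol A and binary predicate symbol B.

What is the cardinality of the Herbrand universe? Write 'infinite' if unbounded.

infinite

The signature has at least one function symbol (f, arity 3) and at least one constant (a).
Iterating f gives infinitely many distinct ground terms: a, f(a, a, a), f(f(a, a, a), f(a, a, a), f(a, a, a)), ...
So the Herbrand universe is infinite.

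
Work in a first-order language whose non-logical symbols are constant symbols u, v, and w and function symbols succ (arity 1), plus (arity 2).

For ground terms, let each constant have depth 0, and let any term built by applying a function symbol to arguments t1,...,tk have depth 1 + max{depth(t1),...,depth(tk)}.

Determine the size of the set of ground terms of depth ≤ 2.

243

Count level by level. With function symbols succ/1, plus/2, the terms of depth ≤ k are the 3 constants together with each function applied to depth-≤(k−1) tuples, so N_k = 3 + N_{k-1} + N_{k-1}^2.
N_0 = 3
N_1 = 3 + 3 + 3^2 = 15
N_2 = 3 + 15 + 15^2 = 243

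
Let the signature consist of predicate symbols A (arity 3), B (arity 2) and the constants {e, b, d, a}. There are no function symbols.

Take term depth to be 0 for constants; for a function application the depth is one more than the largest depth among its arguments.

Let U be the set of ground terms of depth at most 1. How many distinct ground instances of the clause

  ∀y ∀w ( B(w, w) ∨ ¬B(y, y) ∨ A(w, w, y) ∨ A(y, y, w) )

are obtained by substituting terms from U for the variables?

Ground terms of depth ≤ 1:
  With no function symbols every ground term is a constant, so there are exactly 4 ground terms at every depth bound.
  N_0 = 4
  N_1 = 4
So there are 4 ground terms available for substitution.
The body mentions every one of the 2 quantified variables; since ground terms form a free algebra, no two substitutions collapse to the same formula.
Number of ground instances = 4^2 = 16.

16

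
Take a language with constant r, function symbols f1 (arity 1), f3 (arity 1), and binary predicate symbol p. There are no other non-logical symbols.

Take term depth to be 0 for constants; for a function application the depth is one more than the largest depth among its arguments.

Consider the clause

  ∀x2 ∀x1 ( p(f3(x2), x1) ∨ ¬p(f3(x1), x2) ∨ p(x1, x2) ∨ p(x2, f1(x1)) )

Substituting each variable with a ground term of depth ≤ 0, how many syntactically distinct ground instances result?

Ground terms of depth ≤ 0:
  Let N_k count ground terms of depth at most k. Each non-constant term of depth ≤ k is some function symbol applied to depth-≤(k−1) arguments, giving N_k = 1 + N_{k-1} + N_{k-1}.
  N_0 = 1
So there is exactly 1 ground term available for substitution.
The clause has 2 distinct variables (x2, x1), each appearing in the body. In the free term algebra distinct substitutions yield syntactically distinct ground instances.
Number of ground instances = 1^2 = 1.

1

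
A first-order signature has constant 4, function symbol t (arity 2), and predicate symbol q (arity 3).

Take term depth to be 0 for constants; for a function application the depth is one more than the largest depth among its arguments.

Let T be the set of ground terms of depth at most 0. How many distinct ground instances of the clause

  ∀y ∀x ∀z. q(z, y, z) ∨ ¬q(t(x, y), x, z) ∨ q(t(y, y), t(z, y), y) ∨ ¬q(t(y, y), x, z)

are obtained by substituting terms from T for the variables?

1

Ground terms of depth ≤ 0:
  Count level by level. With function symbols t/2, the terms of depth ≤ k are the 1 constant together with each function applied to depth-≤(k−1) tuples, so N_k = 1 + N_{k-1}^2.
  N_0 = 1
So there is exactly 1 ground term available for substitution.
The body mentions every one of the 3 quantified variables; since ground terms form a free algebra, no two substitutions collapse to the same formula.
Number of ground instances = 1^3 = 1.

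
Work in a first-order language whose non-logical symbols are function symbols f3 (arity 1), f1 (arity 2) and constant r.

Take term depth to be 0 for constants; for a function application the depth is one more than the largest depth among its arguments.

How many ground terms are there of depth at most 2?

If N_k denotes the number of depth-≤k ground terms, the 1 constant gives N_0 = 1, and each function symbol of arity r contributes N_{k-1}^r new terms at level k: N_k = 1 + N_{k-1} + N_{k-1}^2.
N_0 = 1
N_1 = 1 + 1 + 1^2 = 3
N_2 = 1 + 3 + 3^2 = 13

13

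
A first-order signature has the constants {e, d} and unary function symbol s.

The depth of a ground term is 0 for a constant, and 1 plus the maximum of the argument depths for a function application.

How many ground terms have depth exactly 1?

If N_k denotes the number of depth-≤k ground terms, the 2 constants give N_0 = 2, and each function symbol of arity r contributes N_{k-1}^r new terms at level k: N_k = 2 + N_{k-1}.
N_0 = 2
N_1 = 2 + 2 = 4
Terms of depth exactly 1: N_1 − N_0 = 4 − 2 = 2.

2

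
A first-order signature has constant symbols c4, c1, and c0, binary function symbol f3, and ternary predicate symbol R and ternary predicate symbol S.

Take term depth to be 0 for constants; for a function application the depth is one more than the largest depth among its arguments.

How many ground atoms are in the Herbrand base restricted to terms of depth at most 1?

3456

First count ground terms of depth ≤ 1.
If N_k denotes the number of depth-≤k ground terms, the 3 constants give N_0 = 3, and each function symbol of arity r contributes N_{k-1}^r new terms at level k: N_k = 3 + N_{k-1}^2.
N_0 = 3
N_1 = 3 + 3^2 = 12
Explicitly: c4, c1, c0, f3(c4, c4), f3(c4, c1), f3(c4, c0), f3(c1, c4), f3(c1, c1), f3(c1, c0), f3(c0, c4), f3(c0, c1), f3(c0, c0).
So |H| = 12.
A ground atom is a predicate applied to a tuple of terms from H, so the count is the sum over predicates of |H|^arity:
  R: 12^3 = 1728;  S: 12^3 = 1728
Total ground atoms: 1728 + 1728 = 3456.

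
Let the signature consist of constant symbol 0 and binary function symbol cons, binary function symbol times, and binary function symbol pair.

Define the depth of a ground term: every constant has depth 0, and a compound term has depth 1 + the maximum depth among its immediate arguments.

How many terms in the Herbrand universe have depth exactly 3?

Write N_k for the number of ground terms of depth ≤ k. A term of depth ≤ k is either a constant or a function symbol applied to arguments of depth ≤ k−1, so N_k = 1 + N_{k-1}^2 + N_{k-1}^2 + N_{k-1}^2.
N_0 = 1
N_1 = 1 + 1^2 + 1^2 + 1^2 = 4
N_2 = 1 + 4^2 + 4^2 + 4^2 = 49
N_3 = 1 + 49^2 + 49^2 + 49^2 = 7204
Terms of depth exactly 3: N_3 − N_2 = 7204 − 49 = 7155.

7155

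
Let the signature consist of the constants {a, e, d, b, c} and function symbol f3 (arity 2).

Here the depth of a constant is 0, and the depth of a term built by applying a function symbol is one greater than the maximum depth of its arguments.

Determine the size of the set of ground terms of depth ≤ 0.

5

Write N_k for the number of ground terms of depth ≤ k. A term of depth ≤ k is either a constant or a function symbol applied to arguments of depth ≤ k−1, so N_k = 5 + N_{k-1}^2.
N_0 = 5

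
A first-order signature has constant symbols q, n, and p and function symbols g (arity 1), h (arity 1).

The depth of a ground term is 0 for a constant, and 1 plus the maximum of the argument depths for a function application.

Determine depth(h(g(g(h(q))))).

4

depth(h(q)) = 1 + depth(q) = 1 + 0 = 1
depth(g(h(q))) = 1 + depth(h(q)) = 1 + 1 = 2
depth(g(g(h(q)))) = 1 + depth(g(h(q))) = 1 + 2 = 3
depth(h(g(g(h(q))))) = 1 + depth(g(g(h(q)))) = 1 + 3 = 4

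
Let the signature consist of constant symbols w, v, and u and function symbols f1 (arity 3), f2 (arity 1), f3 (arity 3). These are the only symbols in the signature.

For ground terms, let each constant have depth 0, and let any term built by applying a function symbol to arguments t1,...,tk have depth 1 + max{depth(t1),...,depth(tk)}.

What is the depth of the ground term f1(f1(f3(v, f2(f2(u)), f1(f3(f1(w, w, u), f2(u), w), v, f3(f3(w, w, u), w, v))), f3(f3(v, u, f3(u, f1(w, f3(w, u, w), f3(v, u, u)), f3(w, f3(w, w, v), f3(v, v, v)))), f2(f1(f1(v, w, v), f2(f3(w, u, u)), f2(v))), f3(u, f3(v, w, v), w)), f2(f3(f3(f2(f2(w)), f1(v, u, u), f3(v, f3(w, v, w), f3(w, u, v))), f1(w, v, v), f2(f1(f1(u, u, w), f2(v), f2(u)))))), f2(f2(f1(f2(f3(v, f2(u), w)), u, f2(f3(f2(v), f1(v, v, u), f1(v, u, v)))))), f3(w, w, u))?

depth(f2(u)) = 1 + depth(u) = 1 + 0 = 1
depth(f2(f2(u))) = 1 + depth(f2(u)) = 1 + 1 = 2
depth(f1(w, w, u)) = 1 + max(0, 0, 0) = 1
depth(f3(f1(w, w, u), f2(u), w)) = 1 + max(1, 1, 0) = 2
depth(f3(w, w, u)) = 1 + max(0, 0, 0) = 1
depth(f3(f3(w, w, u), w, v)) = 1 + max(1, 0, 0) = 2
depth(f1(f3(f1(w, w, u), f2(u), w), v, f3(f3(w, w, u), w, v))) = 1 + max(2, 0, 2) = 3
depth(f3(v, f2(f2(u)), f1(f3(f1(w, w, u), f2(u), w), v, f3(f3(w, w, u), w, v)))) = 1 + max(0, 2, 3) = 4
depth(f3(w, u, w)) = 1 + max(0, 0, 0) = 1
depth(f3(v, u, u)) = 1 + max(0, 0, 0) = 1
depth(f1(w, f3(w, u, w), f3(v, u, u))) = 1 + max(0, 1, 1) = 2
depth(f3(w, w, v)) = 1 + max(0, 0, 0) = 1
depth(f3(v, v, v)) = 1 + max(0, 0, 0) = 1
depth(f3(w, f3(w, w, v), f3(v, v, v))) = 1 + max(0, 1, 1) = 2
depth(f3(u, f1(w, f3(w, u, w), f3(v, u, u)), f3(w, f3(w, w, v), f3(v, v, v)))) = 1 + max(0, 2, 2) = 3
depth(f3(v, u, f3(u, f1(w, f3(w, u, w), f3(v, u, u)), f3(w, f3(w, w, v), f3(v, v, v))))) = 1 + max(0, 0, 3) = 4
depth(f1(v, w, v)) = 1 + max(0, 0, 0) = 1
depth(f3(w, u, u)) = 1 + max(0, 0, 0) = 1
depth(f2(f3(w, u, u))) = 1 + depth(f3(w, u, u)) = 1 + 1 = 2
depth(f2(v)) = 1 + depth(v) = 1 + 0 = 1
depth(f1(f1(v, w, v), f2(f3(w, u, u)), f2(v))) = 1 + max(1, 2, 1) = 3
depth(f2(f1(f1(v, w, v), f2(f3(w, u, u)), f2(v)))) = 1 + depth(f1(f1(v, w, v), f2(f3(w, u, u)), f2(v))) = 1 + 3 = 4
depth(f3(v, w, v)) = 1 + max(0, 0, 0) = 1
depth(f3(u, f3(v, w, v), w)) = 1 + max(0, 1, 0) = 2
depth(f3(f3(v, u, f3(u, f1(w, f3(w, u, w), f3(v, u, u)), f3(w, f3(w, w, v), f3(v, v, v)))), f2(f1(f1(v, w, v), f2(f3(w, u, u)), f2(v))), f3(u, f3(v, w, v), w))) = 1 + max(4, 4, 2) = 5
depth(f2(w)) = 1 + depth(w) = 1 + 0 = 1
depth(f2(f2(w))) = 1 + depth(f2(w)) = 1 + 1 = 2
depth(f1(v, u, u)) = 1 + max(0, 0, 0) = 1
depth(f3(w, v, w)) = 1 + max(0, 0, 0) = 1
depth(f3(w, u, v)) = 1 + max(0, 0, 0) = 1
depth(f3(v, f3(w, v, w), f3(w, u, v))) = 1 + max(0, 1, 1) = 2
depth(f3(f2(f2(w)), f1(v, u, u), f3(v, f3(w, v, w), f3(w, u, v)))) = 1 + max(2, 1, 2) = 3
depth(f1(w, v, v)) = 1 + max(0, 0, 0) = 1
depth(f1(u, u, w)) = 1 + max(0, 0, 0) = 1
depth(f1(f1(u, u, w), f2(v), f2(u))) = 1 + max(1, 1, 1) = 2
depth(f2(f1(f1(u, u, w), f2(v), f2(u)))) = 1 + depth(f1(f1(u, u, w), f2(v), f2(u))) = 1 + 2 = 3
depth(f3(f3(f2(f2(w)), f1(v, u, u), f3(v, f3(w, v, w), f3(w, u, v))), f1(w, v, v), f2(f1(f1(u, u, w), f2(v), f2(u))))) = 1 + max(3, 1, 3) = 4
depth(f2(f3(f3(f2(f2(w)), f1(v, u, u), f3(v, f3(w, v, w), f3(w, u, v))), f1(w, v, v), f2(f1(f1(u, u, w), f2(v), f2(u)))))) = 1 + depth(f3(f3(f2(f2(w)), f1(v, u, u), f3(v, f3(w, v, w), f3(w, u, v))), f1(w, v, v), f2(f1(f1(u, u, w), f2(v), f2(u))))) = 1 + 4 = 5
depth(f1(f3(v, f2(f2(u)), f1(f3(f1(w, w, u), f2(u), w), v, f3(f3(w, w, u), w, v))), f3(f3(v, u, f3(u, f1(w, f3(w, u, w), f3(v, u, u)), f3(w, f3(w, w, v), f3(v, v, v)))), f2(f1(f1(v, w, v), f2(f3(w, u, u)), f2(v))), f3(u, f3(v, w, v), w)), f2(f3(f3(f2(f2(w)), f1(v, u, u), f3(v, f3(w, v, w), f3(w, u, v))), f1(w, v, v), f2(f1(f1(u, u, w), f2(v), f2(u))))))) = 1 + max(4, 5, 5) = 6
depth(f3(v, f2(u), w)) = 1 + max(0, 1, 0) = 2
depth(f2(f3(v, f2(u), w))) = 1 + depth(f3(v, f2(u), w)) = 1 + 2 = 3
depth(f1(v, v, u)) = 1 + max(0, 0, 0) = 1
depth(f1(v, u, v)) = 1 + max(0, 0, 0) = 1
depth(f3(f2(v), f1(v, v, u), f1(v, u, v))) = 1 + max(1, 1, 1) = 2
depth(f2(f3(f2(v), f1(v, v, u), f1(v, u, v)))) = 1 + depth(f3(f2(v), f1(v, v, u), f1(v, u, v))) = 1 + 2 = 3
depth(f1(f2(f3(v, f2(u), w)), u, f2(f3(f2(v), f1(v, v, u), f1(v, u, v))))) = 1 + max(3, 0, 3) = 4
depth(f2(f1(f2(f3(v, f2(u), w)), u, f2(f3(f2(v), f1(v, v, u), f1(v, u, v)))))) = 1 + depth(f1(f2(f3(v, f2(u), w)), u, f2(f3(f2(v), f1(v, v, u), f1(v, u, v))))) = 1 + 4 = 5
depth(f2(f2(f1(f2(f3(v, f2(u), w)), u, f2(f3(f2(v), f1(v, v, u), f1(v, u, v))))))) = 1 + depth(f2(f1(f2(f3(v, f2(u), w)), u, f2(f3(f2(v), f1(v, v, u), f1(v, u, v)))))) = 1 + 5 = 6
depth(f1(f1(f3(v, f2(f2(u)), f1(f3(f1(w, w, u), f2(u), w), v, f3(f3(w, w, u), w, v))), f3(f3(v, u, f3(u, f1(w, f3(w, u, w), f3(v, u, u)), f3(w, f3(w, w, v), f3(v, v, v)))), f2(f1(f1(v, w, v), f2(f3(w, u, u)), f2(v))), f3(u, f3(v, w, v), w)), f2(f3(f3(f2(f2(w)), f1(v, u, u), f3(v, f3(w, v, w), f3(w, u, v))), f1(w, v, v), f2(f1(f1(u, u, w), f2(v), f2(u)))))), f2(f2(f1(f2(f3(v, f2(u), w)), u, f2(f3(f2(v), f1(v, v, u), f1(v, u, v)))))), f3(w, w, u))) = 1 + max(6, 6, 1) = 7

7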